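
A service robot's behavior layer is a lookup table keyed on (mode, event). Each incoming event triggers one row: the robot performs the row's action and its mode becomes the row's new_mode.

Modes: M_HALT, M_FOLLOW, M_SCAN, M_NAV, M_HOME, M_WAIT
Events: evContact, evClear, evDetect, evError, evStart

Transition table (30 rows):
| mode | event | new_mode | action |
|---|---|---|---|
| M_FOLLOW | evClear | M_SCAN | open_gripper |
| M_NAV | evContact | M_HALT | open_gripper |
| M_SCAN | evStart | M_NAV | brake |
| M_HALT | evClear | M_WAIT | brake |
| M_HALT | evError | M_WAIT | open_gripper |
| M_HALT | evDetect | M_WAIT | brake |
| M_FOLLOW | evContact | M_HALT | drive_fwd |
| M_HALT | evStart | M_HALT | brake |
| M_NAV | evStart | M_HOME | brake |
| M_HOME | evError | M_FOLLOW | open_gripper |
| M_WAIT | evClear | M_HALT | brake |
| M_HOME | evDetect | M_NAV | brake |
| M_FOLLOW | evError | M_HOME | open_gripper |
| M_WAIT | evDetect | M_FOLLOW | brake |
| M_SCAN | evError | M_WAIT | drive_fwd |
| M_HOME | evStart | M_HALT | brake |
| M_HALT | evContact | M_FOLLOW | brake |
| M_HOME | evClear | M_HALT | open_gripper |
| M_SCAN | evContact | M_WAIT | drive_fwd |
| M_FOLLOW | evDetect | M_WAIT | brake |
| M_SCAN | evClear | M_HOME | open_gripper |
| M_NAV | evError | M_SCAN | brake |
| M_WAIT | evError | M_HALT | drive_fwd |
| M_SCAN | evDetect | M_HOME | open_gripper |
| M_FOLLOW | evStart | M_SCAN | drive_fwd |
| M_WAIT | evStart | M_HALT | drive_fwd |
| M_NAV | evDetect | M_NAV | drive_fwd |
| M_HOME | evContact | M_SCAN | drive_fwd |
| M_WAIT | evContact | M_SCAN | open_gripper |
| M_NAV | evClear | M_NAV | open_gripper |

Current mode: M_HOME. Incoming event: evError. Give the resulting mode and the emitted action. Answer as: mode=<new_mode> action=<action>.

mode=M_FOLLOW action=open_gripper

current mode = M_HOME; filter table to that mode:
  (M_HOME, evError) → (M_FOLLOW, open_gripper)  ← event matches
  (M_HOME, evDetect) → (M_NAV, brake)
  (M_HOME, evStart) → (M_HALT, brake)
  (M_HOME, evClear) → (M_HALT, open_gripper)
  (M_HOME, evContact) → (M_SCAN, drive_fwd)
event = evError selects (M_FOLLOW, open_gripper)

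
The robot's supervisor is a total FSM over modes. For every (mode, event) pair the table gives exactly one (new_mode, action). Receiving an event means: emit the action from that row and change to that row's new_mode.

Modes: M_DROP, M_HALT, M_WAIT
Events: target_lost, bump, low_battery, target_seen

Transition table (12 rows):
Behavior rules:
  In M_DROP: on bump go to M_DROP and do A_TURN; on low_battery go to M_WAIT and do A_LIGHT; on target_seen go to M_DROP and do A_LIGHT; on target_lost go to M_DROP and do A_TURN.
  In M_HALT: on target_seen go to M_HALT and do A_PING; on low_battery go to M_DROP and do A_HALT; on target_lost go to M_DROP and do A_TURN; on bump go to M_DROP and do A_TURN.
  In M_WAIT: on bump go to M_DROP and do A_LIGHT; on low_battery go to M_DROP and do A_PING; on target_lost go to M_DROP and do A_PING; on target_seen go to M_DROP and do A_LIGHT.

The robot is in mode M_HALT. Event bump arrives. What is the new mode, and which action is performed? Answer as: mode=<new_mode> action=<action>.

current mode = M_HALT; filter table to that mode:
  (M_HALT, target_seen) → (M_HALT, A_PING)
  (M_HALT, low_battery) → (M_DROP, A_HALT)
  (M_HALT, target_lost) → (M_DROP, A_TURN)
  (M_HALT, bump) → (M_DROP, A_TURN)  ← event matches
event = bump selects (M_DROP, A_TURN)

mode=M_DROP action=A_TURN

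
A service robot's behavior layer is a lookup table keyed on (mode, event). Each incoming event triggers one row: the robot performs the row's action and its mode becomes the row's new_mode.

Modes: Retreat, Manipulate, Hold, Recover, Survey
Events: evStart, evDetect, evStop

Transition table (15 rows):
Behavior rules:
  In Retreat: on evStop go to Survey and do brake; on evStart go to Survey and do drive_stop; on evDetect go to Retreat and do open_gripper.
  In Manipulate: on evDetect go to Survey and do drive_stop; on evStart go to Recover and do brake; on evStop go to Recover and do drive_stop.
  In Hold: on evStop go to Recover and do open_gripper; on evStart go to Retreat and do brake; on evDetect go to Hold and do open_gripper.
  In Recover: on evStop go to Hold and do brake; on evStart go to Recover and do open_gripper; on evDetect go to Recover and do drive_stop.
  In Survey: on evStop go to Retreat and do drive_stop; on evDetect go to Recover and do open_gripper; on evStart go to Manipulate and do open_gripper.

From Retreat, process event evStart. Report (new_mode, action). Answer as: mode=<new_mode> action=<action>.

mode=Survey action=drive_stop

current mode = Retreat; filter table to that mode:
  (Retreat, evStop) → (Survey, brake)
  (Retreat, evStart) → (Survey, drive_stop)  ← event matches
  (Retreat, evDetect) → (Retreat, open_gripper)
event = evStart selects (Survey, drive_stop)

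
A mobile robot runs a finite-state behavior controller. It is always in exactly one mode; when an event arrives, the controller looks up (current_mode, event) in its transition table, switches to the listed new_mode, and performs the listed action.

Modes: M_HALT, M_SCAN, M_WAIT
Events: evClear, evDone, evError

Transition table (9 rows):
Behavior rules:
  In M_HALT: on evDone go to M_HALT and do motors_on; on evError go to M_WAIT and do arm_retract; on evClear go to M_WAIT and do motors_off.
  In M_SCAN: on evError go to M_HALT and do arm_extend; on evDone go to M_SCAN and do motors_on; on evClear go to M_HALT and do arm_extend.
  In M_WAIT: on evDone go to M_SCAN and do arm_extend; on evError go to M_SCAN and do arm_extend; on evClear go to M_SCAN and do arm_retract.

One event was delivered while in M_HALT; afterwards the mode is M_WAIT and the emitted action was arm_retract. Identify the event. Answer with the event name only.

evError

try evClear: (M_HALT, evClear) → (M_WAIT, motors_off)
try evDone: (M_HALT, evDone) → (M_HALT, motors_on)
try evError: (M_HALT, evError) → (M_WAIT, arm_retract)  ← matches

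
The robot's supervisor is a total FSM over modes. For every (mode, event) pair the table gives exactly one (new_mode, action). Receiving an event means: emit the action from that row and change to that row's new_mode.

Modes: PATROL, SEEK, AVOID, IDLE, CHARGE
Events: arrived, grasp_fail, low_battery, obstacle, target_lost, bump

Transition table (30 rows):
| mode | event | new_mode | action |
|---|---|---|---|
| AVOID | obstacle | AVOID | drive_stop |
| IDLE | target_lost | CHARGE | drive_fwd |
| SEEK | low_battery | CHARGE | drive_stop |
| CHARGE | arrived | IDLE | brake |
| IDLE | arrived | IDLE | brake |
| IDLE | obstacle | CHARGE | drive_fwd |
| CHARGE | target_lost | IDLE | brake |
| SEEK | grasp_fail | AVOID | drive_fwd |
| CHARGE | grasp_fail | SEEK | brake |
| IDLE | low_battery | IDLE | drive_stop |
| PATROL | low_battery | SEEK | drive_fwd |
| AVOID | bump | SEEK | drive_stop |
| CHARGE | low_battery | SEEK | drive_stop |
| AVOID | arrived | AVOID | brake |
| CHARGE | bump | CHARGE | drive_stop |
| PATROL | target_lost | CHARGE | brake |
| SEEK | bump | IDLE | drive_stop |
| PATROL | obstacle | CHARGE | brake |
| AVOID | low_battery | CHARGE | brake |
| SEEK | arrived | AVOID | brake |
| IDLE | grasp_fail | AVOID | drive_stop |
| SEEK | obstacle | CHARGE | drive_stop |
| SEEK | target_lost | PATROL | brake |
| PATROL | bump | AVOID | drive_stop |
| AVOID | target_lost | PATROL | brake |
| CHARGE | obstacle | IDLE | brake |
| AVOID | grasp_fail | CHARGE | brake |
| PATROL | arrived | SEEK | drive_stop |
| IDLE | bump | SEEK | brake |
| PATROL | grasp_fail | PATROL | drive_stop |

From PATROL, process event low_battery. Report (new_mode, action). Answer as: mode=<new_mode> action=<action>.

current mode = PATROL; filter table to that mode:
  (PATROL, low_battery) → (SEEK, drive_fwd)  ← event matches
  (PATROL, target_lost) → (CHARGE, brake)
  (PATROL, obstacle) → (CHARGE, brake)
  (PATROL, bump) → (AVOID, drive_stop)
  (PATROL, arrived) → (SEEK, drive_stop)
  (PATROL, grasp_fail) → (PATROL, drive_stop)
event = low_battery selects (SEEK, drive_fwd)

mode=SEEK action=drive_fwd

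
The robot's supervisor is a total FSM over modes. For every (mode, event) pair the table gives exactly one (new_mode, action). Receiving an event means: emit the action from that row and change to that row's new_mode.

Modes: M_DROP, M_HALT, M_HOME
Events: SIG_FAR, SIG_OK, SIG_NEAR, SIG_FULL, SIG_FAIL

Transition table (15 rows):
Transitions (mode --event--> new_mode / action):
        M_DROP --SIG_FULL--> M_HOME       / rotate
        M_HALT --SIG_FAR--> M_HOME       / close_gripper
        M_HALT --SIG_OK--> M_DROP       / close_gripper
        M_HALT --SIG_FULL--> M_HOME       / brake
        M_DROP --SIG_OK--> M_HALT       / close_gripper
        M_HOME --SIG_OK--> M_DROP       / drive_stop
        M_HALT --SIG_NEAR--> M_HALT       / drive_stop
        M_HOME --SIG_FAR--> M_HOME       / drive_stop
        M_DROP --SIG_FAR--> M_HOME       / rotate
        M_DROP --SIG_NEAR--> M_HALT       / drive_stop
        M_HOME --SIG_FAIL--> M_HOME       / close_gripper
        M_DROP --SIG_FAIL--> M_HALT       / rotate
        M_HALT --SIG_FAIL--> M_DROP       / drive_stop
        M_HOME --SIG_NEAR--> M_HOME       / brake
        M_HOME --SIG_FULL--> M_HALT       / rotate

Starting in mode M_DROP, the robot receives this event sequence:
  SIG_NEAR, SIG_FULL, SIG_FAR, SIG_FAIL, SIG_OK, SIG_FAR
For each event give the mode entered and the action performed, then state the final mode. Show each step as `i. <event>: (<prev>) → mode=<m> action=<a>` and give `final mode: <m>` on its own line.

1. SIG_NEAR: (M_DROP) → mode=M_HALT action=drive_stop
2. SIG_FULL: (M_HALT) → mode=M_HOME action=brake
3. SIG_FAR: (M_HOME) → mode=M_HOME action=drive_stop
4. SIG_FAIL: (M_HOME) → mode=M_HOME action=close_gripper
5. SIG_OK: (M_HOME) → mode=M_DROP action=drive_stop
6. SIG_FAR: (M_DROP) → mode=M_HOME action=rotate

final mode: M_HOME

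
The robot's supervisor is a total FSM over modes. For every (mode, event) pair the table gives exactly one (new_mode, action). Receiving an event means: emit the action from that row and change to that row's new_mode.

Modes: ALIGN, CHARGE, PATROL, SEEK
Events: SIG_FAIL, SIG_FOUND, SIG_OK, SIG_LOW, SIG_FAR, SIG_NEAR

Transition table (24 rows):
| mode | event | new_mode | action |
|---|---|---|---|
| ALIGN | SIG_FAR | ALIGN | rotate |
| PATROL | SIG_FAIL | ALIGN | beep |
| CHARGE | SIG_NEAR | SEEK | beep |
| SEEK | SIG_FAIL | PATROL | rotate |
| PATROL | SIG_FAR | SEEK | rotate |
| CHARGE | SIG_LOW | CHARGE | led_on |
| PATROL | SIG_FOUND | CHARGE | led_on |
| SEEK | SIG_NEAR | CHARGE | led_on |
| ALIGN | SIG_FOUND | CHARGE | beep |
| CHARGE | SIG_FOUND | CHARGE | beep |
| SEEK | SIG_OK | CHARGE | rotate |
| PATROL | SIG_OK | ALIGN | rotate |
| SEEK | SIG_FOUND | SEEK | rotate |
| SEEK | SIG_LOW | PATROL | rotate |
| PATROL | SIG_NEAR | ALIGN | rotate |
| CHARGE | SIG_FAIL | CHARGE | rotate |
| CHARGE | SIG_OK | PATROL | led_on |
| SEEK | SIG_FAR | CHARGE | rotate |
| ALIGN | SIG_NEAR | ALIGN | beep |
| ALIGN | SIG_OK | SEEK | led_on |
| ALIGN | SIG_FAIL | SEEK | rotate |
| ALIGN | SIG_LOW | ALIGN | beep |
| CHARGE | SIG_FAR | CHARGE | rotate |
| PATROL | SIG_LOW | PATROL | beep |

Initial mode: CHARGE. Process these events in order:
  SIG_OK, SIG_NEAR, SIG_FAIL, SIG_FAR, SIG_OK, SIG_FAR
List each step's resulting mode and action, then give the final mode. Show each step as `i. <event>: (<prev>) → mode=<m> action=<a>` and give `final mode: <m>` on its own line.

1. SIG_OK: (CHARGE) → mode=PATROL action=led_on
2. SIG_NEAR: (PATROL) → mode=ALIGN action=rotate
3. SIG_FAIL: (ALIGN) → mode=SEEK action=rotate
4. SIG_FAR: (SEEK) → mode=CHARGE action=rotate
5. SIG_OK: (CHARGE) → mode=PATROL action=led_on
6. SIG_FAR: (PATROL) → mode=SEEK action=rotate

final mode: SEEK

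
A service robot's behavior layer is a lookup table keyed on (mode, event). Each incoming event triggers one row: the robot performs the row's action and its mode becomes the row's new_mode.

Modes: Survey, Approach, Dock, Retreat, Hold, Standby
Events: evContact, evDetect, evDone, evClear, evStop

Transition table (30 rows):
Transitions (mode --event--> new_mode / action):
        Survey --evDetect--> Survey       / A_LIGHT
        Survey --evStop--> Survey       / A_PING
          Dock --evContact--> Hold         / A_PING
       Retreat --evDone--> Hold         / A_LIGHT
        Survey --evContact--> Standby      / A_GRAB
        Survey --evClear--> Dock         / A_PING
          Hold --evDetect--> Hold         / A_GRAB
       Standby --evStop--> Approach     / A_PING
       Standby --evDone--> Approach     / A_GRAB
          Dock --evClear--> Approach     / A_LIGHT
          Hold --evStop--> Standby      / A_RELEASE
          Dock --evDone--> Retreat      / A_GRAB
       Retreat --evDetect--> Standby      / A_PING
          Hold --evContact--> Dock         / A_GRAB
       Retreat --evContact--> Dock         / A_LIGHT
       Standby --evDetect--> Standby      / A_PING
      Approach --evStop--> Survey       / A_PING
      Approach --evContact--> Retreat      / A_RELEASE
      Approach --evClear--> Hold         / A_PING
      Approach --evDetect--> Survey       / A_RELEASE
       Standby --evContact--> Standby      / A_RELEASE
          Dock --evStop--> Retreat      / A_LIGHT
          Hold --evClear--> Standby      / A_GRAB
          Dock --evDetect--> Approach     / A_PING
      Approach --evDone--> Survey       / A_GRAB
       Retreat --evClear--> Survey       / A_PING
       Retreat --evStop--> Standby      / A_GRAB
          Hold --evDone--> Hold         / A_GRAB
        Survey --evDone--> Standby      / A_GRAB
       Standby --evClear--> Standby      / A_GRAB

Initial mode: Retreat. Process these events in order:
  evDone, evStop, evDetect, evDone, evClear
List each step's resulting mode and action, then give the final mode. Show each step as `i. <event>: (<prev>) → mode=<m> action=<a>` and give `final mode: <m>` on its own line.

final mode: Hold

1. evDone: (Retreat) → mode=Hold action=A_LIGHT
2. evStop: (Hold) → mode=Standby action=A_RELEASE
3. evDetect: (Standby) → mode=Standby action=A_PING
4. evDone: (Standby) → mode=Approach action=A_GRAB
5. evClear: (Approach) → mode=Hold action=A_PING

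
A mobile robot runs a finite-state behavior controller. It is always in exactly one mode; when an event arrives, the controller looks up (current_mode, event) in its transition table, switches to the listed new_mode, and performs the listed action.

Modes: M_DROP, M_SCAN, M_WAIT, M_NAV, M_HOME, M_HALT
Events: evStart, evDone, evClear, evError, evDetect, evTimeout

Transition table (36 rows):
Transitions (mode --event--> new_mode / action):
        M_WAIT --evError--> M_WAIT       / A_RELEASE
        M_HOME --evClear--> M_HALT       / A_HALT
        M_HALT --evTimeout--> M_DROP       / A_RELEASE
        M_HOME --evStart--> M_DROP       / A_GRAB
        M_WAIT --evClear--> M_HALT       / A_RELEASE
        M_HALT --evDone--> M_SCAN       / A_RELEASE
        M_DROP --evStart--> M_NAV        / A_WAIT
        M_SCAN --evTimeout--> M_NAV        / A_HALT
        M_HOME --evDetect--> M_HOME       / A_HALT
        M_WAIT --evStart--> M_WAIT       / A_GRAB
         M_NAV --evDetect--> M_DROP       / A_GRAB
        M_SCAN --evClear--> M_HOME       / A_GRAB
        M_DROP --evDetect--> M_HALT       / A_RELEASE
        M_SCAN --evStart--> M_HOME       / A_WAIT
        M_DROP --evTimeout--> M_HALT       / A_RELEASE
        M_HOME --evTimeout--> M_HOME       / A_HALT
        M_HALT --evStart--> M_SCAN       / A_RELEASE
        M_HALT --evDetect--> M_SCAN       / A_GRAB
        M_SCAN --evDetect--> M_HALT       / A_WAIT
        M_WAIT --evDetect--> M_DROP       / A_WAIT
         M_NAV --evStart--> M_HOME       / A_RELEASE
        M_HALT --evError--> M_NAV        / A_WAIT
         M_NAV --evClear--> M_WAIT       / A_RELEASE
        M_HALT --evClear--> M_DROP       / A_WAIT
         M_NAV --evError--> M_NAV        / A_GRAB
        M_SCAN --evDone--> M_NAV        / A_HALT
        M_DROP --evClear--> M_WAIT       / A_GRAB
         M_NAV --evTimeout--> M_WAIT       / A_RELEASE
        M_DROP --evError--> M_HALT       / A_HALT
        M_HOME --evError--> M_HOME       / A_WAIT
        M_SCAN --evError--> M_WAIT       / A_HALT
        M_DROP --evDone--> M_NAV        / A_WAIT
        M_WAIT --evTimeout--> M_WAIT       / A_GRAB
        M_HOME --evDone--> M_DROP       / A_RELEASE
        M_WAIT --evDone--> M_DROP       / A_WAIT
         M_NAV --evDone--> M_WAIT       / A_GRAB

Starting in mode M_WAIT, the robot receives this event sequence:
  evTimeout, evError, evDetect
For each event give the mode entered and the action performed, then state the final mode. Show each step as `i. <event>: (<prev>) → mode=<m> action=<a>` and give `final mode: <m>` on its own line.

final mode: M_DROP

1. evTimeout: (M_WAIT) → mode=M_WAIT action=A_GRAB
2. evError: (M_WAIT) → mode=M_WAIT action=A_RELEASE
3. evDetect: (M_WAIT) → mode=M_DROP action=A_WAIT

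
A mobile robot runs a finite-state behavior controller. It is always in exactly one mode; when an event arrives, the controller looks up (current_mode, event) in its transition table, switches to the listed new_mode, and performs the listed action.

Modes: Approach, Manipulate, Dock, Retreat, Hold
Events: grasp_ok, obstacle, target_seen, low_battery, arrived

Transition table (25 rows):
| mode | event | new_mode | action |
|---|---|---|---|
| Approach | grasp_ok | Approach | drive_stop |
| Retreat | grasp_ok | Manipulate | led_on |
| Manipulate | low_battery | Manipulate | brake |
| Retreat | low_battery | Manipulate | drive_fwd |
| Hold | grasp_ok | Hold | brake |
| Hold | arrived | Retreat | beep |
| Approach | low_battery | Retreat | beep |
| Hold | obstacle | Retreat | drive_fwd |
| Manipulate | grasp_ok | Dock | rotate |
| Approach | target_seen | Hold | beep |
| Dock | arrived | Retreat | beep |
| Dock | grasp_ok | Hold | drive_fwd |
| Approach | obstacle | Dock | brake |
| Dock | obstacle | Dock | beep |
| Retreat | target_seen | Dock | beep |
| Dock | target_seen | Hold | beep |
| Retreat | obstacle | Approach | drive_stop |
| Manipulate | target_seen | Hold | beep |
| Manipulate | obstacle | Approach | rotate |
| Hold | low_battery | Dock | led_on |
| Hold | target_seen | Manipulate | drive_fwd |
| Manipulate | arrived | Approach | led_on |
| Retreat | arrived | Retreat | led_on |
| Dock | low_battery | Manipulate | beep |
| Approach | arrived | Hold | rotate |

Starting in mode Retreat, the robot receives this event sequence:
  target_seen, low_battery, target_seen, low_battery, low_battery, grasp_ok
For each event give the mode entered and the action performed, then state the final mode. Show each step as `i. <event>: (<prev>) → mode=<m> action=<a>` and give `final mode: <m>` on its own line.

1. target_seen: (Retreat) → mode=Dock action=beep
2. low_battery: (Dock) → mode=Manipulate action=beep
3. target_seen: (Manipulate) → mode=Hold action=beep
4. low_battery: (Hold) → mode=Dock action=led_on
5. low_battery: (Dock) → mode=Manipulate action=beep
6. grasp_ok: (Manipulate) → mode=Dock action=rotate

final mode: Dock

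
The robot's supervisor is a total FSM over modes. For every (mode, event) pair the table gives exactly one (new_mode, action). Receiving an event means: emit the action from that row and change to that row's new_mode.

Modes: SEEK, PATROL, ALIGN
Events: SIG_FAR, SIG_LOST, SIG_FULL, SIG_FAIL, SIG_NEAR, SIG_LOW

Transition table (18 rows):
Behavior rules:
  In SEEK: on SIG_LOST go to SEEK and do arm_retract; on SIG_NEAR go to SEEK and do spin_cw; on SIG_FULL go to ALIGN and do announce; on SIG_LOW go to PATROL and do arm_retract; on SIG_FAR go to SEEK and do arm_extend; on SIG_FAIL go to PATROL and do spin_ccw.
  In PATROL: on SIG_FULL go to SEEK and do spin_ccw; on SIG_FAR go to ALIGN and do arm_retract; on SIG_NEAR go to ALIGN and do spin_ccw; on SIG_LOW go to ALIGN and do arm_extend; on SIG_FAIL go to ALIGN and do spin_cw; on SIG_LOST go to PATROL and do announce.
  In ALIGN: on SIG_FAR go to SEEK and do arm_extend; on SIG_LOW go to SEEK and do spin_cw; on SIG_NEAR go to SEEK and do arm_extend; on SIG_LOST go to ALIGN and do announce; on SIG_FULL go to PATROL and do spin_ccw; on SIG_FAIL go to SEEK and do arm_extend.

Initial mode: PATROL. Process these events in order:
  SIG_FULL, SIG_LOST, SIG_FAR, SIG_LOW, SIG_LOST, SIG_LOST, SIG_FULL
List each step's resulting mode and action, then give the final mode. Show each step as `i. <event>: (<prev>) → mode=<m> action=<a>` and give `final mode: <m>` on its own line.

final mode: SEEK

1. SIG_FULL: (PATROL) → mode=SEEK action=spin_ccw
2. SIG_LOST: (SEEK) → mode=SEEK action=arm_retract
3. SIG_FAR: (SEEK) → mode=SEEK action=arm_extend
4. SIG_LOW: (SEEK) → mode=PATROL action=arm_retract
5. SIG_LOST: (PATROL) → mode=PATROL action=announce
6. SIG_LOST: (PATROL) → mode=PATROL action=announce
7. SIG_FULL: (PATROL) → mode=SEEK action=spin_ccw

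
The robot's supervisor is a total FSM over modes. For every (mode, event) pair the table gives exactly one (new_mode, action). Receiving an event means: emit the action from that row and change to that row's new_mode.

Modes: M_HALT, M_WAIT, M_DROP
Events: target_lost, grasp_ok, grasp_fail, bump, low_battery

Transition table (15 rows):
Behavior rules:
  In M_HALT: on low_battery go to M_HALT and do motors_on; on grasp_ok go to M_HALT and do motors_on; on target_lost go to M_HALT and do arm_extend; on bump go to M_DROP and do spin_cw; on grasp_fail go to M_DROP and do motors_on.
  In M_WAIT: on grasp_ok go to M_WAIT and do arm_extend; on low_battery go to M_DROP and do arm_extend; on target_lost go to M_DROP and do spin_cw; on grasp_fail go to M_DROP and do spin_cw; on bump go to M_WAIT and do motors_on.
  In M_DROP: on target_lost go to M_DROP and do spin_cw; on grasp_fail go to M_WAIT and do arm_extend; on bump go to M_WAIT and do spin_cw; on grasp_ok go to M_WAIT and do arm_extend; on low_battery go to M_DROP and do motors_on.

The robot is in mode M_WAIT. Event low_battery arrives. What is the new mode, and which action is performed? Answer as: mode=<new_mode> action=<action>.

current mode = M_WAIT; filter table to that mode:
  (M_WAIT, grasp_ok) → (M_WAIT, arm_extend)
  (M_WAIT, low_battery) → (M_DROP, arm_extend)  ← event matches
  (M_WAIT, target_lost) → (M_DROP, spin_cw)
  (M_WAIT, grasp_fail) → (M_DROP, spin_cw)
  (M_WAIT, bump) → (M_WAIT, motors_on)
event = low_battery selects (M_DROP, arm_extend)

mode=M_DROP action=arm_extend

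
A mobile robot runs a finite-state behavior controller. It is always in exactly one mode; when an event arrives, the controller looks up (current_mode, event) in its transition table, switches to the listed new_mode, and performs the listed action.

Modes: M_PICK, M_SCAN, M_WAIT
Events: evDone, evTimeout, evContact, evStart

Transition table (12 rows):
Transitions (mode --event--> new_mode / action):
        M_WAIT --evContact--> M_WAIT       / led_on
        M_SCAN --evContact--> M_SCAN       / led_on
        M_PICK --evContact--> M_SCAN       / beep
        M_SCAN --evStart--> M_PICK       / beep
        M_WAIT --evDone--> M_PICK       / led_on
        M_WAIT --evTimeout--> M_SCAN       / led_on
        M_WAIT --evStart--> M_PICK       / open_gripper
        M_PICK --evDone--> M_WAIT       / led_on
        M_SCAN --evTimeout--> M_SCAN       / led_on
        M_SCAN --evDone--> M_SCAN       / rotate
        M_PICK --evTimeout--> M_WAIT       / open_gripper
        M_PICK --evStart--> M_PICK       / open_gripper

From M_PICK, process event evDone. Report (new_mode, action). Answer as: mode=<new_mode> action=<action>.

current mode = M_PICK; filter table to that mode:
  (M_PICK, evContact) → (M_SCAN, beep)
  (M_PICK, evDone) → (M_WAIT, led_on)  ← event matches
  (M_PICK, evTimeout) → (M_WAIT, open_gripper)
  (M_PICK, evStart) → (M_PICK, open_gripper)
event = evDone selects (M_WAIT, led_on)

mode=M_WAIT action=led_on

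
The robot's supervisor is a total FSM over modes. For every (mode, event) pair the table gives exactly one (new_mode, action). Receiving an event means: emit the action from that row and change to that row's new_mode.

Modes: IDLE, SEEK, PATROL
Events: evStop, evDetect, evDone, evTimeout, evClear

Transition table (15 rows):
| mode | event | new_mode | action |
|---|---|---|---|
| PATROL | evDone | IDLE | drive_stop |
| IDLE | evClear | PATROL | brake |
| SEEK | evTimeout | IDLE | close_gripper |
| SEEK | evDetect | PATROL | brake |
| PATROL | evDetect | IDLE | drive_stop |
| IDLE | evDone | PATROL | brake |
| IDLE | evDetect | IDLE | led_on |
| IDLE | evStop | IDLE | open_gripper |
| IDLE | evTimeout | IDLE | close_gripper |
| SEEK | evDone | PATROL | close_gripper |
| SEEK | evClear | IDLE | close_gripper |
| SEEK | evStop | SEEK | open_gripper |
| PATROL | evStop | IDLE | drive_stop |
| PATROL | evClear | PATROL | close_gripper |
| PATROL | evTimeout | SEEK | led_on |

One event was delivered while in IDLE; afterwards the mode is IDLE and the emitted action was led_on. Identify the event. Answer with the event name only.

try evStop: (IDLE, evStop) → (IDLE, open_gripper)
try evDetect: (IDLE, evDetect) → (IDLE, led_on)  ← matches
try evDone: (IDLE, evDone) → (PATROL, brake)
try evTimeout: (IDLE, evTimeout) → (IDLE, close_gripper)
try evClear: (IDLE, evClear) → (PATROL, brake)

evDetect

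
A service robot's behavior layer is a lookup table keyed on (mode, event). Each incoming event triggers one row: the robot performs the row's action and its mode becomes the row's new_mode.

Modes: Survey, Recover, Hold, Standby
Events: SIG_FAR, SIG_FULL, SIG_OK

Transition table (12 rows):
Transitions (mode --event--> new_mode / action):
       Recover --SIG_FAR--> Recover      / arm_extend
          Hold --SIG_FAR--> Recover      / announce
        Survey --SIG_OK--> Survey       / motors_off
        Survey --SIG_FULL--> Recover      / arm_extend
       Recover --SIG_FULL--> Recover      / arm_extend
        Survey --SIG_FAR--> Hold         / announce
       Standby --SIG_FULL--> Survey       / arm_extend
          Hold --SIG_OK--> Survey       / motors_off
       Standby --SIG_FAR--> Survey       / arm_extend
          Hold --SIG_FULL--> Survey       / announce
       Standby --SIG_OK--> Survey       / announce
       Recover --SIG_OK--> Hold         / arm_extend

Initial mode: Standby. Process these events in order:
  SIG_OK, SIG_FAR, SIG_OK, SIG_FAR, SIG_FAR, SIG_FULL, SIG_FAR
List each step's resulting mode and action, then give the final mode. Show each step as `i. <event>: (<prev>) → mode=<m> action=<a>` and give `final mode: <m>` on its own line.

final mode: Recover

1. SIG_OK: (Standby) → mode=Survey action=announce
2. SIG_FAR: (Survey) → mode=Hold action=announce
3. SIG_OK: (Hold) → mode=Survey action=motors_off
4. SIG_FAR: (Survey) → mode=Hold action=announce
5. SIG_FAR: (Hold) → mode=Recover action=announce
6. SIG_FULL: (Recover) → mode=Recover action=arm_extend
7. SIG_FAR: (Recover) → mode=Recover action=arm_extend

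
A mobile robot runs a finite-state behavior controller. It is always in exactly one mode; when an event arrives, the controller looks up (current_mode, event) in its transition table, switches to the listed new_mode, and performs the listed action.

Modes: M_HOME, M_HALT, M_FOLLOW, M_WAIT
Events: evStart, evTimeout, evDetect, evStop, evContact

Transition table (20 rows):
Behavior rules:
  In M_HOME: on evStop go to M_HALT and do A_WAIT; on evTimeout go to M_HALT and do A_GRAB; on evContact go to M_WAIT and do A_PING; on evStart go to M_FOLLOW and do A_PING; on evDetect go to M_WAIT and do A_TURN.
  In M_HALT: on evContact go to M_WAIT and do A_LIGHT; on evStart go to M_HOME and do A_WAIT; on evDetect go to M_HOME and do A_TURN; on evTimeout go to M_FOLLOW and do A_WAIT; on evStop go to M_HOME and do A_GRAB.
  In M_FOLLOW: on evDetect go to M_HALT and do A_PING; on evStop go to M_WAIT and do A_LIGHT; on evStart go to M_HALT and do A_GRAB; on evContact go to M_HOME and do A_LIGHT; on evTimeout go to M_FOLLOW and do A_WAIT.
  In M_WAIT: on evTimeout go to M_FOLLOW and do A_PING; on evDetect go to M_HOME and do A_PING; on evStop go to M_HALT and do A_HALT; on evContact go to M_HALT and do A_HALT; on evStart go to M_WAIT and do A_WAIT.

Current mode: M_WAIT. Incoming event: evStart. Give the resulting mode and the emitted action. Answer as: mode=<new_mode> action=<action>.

current mode = M_WAIT; filter table to that mode:
  (M_WAIT, evTimeout) → (M_FOLLOW, A_PING)
  (M_WAIT, evDetect) → (M_HOME, A_PING)
  (M_WAIT, evStop) → (M_HALT, A_HALT)
  (M_WAIT, evContact) → (M_HALT, A_HALT)
  (M_WAIT, evStart) → (M_WAIT, A_WAIT)  ← event matches
event = evStart selects (M_WAIT, A_WAIT)

mode=M_WAIT action=A_WAIT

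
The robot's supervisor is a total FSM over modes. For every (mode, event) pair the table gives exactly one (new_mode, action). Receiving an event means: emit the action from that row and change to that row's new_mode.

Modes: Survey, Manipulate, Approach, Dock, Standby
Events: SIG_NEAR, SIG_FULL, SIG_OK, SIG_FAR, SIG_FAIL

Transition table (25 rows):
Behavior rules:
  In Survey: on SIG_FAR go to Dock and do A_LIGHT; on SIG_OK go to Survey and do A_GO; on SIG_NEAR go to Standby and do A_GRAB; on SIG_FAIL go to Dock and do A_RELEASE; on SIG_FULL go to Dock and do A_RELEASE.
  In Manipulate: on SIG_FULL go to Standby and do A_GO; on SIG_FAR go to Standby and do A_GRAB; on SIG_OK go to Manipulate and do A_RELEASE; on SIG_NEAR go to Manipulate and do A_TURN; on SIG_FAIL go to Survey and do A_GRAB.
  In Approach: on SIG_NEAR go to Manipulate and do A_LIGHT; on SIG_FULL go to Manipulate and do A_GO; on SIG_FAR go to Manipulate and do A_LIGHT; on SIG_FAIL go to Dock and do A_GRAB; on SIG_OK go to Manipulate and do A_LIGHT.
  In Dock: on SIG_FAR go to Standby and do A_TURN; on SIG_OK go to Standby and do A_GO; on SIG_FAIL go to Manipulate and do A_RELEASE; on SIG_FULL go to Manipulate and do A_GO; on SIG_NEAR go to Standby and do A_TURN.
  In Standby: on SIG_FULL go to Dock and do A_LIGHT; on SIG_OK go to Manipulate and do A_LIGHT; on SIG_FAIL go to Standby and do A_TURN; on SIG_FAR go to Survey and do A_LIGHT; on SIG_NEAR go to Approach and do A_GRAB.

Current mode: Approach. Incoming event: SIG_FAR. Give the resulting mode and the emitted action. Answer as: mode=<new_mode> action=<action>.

current mode = Approach; filter table to that mode:
  (Approach, SIG_NEAR) → (Manipulate, A_LIGHT)
  (Approach, SIG_FULL) → (Manipulate, A_GO)
  (Approach, SIG_FAR) → (Manipulate, A_LIGHT)  ← event matches
  (Approach, SIG_FAIL) → (Dock, A_GRAB)
  (Approach, SIG_OK) → (Manipulate, A_LIGHT)
event = SIG_FAR selects (Manipulate, A_LIGHT)

mode=Manipulate action=A_LIGHT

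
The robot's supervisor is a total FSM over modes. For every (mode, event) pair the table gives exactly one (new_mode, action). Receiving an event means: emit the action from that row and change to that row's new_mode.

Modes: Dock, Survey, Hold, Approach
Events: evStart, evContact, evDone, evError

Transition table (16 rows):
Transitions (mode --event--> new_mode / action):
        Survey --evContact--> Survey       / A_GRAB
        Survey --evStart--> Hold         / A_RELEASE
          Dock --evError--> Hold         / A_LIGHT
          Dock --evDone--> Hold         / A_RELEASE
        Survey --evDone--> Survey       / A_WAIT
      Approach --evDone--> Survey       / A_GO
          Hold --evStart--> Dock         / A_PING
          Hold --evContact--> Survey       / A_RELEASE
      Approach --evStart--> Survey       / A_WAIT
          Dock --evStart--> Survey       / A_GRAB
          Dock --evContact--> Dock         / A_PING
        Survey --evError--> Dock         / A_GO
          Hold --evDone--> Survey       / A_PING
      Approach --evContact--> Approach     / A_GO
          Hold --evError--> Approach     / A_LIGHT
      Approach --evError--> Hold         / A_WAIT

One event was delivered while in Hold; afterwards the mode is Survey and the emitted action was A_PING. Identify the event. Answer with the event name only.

try evStart: (Hold, evStart) → (Dock, A_PING)
try evContact: (Hold, evContact) → (Survey, A_RELEASE)
try evDone: (Hold, evDone) → (Survey, A_PING)  ← matches
try evError: (Hold, evError) → (Approach, A_LIGHT)

evDone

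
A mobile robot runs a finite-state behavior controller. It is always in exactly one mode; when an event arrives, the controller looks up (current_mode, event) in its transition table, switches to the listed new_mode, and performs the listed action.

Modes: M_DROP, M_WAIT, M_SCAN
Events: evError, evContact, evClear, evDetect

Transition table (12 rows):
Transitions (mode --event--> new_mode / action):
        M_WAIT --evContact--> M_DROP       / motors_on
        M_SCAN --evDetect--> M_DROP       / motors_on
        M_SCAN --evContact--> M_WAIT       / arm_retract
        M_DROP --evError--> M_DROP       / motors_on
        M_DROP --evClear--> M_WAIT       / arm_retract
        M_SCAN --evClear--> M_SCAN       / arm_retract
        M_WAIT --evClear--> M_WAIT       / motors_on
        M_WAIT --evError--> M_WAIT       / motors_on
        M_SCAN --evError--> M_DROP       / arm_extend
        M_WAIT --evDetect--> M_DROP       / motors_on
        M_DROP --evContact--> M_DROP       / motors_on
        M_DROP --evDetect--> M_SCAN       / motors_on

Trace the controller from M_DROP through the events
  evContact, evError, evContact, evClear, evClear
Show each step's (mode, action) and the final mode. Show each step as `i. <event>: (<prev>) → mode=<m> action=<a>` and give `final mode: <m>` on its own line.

1. evContact: (M_DROP) → mode=M_DROP action=motors_on
2. evError: (M_DROP) → mode=M_DROP action=motors_on
3. evContact: (M_DROP) → mode=M_DROP action=motors_on
4. evClear: (M_DROP) → mode=M_WAIT action=arm_retract
5. evClear: (M_WAIT) → mode=M_WAIT action=motors_on

final mode: M_WAIT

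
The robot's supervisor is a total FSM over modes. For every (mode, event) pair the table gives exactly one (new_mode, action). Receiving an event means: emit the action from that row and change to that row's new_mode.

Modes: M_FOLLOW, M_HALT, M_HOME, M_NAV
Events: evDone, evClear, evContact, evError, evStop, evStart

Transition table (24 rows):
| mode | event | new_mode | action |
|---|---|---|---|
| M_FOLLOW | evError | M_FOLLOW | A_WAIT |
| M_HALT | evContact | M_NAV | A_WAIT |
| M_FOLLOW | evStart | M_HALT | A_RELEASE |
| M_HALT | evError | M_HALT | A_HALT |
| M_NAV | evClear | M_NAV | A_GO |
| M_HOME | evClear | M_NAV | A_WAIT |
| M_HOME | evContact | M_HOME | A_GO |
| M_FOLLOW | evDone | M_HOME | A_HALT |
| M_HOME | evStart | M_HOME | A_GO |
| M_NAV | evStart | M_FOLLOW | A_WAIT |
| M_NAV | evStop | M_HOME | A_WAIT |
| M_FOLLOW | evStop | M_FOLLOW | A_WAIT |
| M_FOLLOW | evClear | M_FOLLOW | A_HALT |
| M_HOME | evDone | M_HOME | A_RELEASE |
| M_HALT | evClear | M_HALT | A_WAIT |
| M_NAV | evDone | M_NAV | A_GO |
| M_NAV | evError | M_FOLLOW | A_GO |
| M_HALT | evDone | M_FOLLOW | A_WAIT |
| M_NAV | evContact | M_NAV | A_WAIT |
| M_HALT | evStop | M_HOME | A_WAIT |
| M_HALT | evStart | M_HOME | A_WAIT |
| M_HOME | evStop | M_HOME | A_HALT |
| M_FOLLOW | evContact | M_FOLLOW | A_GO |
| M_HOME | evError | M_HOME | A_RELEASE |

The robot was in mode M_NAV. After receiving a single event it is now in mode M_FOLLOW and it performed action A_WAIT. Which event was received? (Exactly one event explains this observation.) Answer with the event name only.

try evDone: (M_NAV, evDone) → (M_NAV, A_GO)
try evClear: (M_NAV, evClear) → (M_NAV, A_GO)
try evContact: (M_NAV, evContact) → (M_NAV, A_WAIT)
try evError: (M_NAV, evError) → (M_FOLLOW, A_GO)
try evStop: (M_NAV, evStop) → (M_HOME, A_WAIT)
try evStart: (M_NAV, evStart) → (M_FOLLOW, A_WAIT)  ← matches

evStart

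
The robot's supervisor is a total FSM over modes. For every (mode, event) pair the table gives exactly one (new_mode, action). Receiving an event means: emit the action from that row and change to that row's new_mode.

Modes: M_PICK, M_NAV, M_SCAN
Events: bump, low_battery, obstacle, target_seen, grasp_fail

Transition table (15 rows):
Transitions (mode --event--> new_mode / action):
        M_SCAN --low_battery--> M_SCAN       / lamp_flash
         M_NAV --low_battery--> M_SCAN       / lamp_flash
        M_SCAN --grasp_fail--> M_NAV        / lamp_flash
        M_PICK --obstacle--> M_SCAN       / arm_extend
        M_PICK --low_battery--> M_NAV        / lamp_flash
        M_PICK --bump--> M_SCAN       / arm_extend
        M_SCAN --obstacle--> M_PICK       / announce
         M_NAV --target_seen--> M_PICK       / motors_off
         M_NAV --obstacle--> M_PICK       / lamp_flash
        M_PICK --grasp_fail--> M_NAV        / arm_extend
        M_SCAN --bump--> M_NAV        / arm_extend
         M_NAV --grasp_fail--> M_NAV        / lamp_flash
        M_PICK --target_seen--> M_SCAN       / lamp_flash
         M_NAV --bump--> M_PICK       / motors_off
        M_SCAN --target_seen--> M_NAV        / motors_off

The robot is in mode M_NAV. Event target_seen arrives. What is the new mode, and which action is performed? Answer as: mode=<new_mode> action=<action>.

current mode = M_NAV; filter table to that mode:
  (M_NAV, low_battery) → (M_SCAN, lamp_flash)
  (M_NAV, target_seen) → (M_PICK, motors_off)  ← event matches
  (M_NAV, obstacle) → (M_PICK, lamp_flash)
  (M_NAV, grasp_fail) → (M_NAV, lamp_flash)
  (M_NAV, bump) → (M_PICK, motors_off)
event = target_seen selects (M_PICK, motors_off)

mode=M_PICK action=motors_off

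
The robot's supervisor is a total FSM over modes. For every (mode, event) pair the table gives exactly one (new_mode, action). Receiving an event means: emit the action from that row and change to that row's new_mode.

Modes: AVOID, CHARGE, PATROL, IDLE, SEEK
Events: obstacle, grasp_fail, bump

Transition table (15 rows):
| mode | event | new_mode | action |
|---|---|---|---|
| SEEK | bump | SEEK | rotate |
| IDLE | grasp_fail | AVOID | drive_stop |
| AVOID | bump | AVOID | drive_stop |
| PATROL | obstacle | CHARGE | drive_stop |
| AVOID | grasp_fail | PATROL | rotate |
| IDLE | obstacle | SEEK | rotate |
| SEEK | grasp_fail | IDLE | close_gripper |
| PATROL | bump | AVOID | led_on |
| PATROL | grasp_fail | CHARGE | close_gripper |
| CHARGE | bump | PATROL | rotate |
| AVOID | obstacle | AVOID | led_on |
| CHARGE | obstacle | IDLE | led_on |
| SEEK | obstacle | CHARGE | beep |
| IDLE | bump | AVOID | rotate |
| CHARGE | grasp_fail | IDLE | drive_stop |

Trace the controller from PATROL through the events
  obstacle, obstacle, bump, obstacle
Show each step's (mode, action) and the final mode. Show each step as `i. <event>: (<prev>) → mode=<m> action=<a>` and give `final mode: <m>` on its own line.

final mode: AVOID

1. obstacle: (PATROL) → mode=CHARGE action=drive_stop
2. obstacle: (CHARGE) → mode=IDLE action=led_on
3. bump: (IDLE) → mode=AVOID action=rotate
4. obstacle: (AVOID) → mode=AVOID action=led_on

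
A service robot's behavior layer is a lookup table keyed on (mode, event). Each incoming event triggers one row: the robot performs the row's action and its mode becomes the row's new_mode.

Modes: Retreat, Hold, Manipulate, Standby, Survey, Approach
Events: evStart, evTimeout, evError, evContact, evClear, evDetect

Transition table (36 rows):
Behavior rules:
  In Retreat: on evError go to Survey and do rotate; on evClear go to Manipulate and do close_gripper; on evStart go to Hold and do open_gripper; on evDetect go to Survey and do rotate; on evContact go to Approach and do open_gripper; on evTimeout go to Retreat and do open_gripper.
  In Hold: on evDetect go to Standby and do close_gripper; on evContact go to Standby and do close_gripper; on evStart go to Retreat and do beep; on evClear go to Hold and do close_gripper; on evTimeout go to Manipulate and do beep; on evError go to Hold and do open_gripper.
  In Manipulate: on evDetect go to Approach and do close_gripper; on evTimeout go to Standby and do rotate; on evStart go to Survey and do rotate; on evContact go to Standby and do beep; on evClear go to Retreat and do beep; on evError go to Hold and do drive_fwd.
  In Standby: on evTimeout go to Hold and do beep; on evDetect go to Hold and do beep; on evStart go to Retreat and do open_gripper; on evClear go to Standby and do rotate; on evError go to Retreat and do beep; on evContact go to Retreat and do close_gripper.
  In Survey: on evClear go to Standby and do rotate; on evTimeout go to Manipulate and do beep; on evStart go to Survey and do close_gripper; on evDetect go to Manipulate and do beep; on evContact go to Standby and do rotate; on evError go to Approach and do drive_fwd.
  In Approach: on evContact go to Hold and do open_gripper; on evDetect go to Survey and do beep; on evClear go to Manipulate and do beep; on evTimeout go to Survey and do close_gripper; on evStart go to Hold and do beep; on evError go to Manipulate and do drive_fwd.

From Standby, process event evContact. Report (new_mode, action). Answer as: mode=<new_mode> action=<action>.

mode=Retreat action=close_gripper

current mode = Standby; filter table to that mode:
  (Standby, evTimeout) → (Hold, beep)
  (Standby, evDetect) → (Hold, beep)
  (Standby, evStart) → (Retreat, open_gripper)
  (Standby, evClear) → (Standby, rotate)
  (Standby, evError) → (Retreat, beep)
  (Standby, evContact) → (Retreat, close_gripper)  ← event matches
event = evContact selects (Retreat, close_gripper)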